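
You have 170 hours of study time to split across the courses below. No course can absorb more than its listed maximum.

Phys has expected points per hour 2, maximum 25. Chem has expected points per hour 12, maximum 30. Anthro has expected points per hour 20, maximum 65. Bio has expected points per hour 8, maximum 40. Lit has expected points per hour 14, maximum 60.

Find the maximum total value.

Order the courses by expected points per hour: Anthro 20 > Lit 14 > Chem 12 > Bio 8 > Phys 2.
Give Anthro 65 to hit its cap of 65 — 105 left.
Give Lit 60 to hit its cap of 60 — 45 left.
Chem takes 30 to reach its cap of 30 — 15 left.
Bio has room for 40 but only 15 remain, so it gets 15.
Total = 12×30 + 20×65 + 8×15 + 14×60 = 2620.

2620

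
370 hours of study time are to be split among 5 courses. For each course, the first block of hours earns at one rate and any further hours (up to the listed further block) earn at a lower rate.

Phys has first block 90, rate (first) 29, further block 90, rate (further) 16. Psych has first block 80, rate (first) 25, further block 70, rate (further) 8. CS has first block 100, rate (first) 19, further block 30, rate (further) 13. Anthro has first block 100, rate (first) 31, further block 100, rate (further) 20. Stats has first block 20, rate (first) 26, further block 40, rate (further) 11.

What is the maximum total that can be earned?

9830

Rank every tier by rate: Anthro/tier1 31 > Phys/tier1 29 > Stats/tier1 26 > Psych/tier1 25 > Anthro/tier2 20 > CS/tier1 19 > Phys/tier2 16 > CS/tier2 13 > Stats/tier2 11 > Psych/tier2 8.
Fill Anthro tier1 block (100 at 31) ; 270 left.
Phys/tier1 (29): +90 ; 180 left.
Stats tier1 at 26: fill all 20 ; 160 left.
Fill Psych tier1 block (80 at 25) ; 80 left.
80 remain; put them into Anthro tier2 at 20.
Total = 31×100 + 29×90 + 26×20 + 25×80 + 20×80 = 9830.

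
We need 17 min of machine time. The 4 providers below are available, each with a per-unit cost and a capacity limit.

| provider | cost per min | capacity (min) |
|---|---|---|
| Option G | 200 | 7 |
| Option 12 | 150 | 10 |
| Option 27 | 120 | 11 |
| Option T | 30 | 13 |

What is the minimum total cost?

870

Use providers in increasing cost order.
Option T at 30: take all 13 min → 4 still needed.
Take 4 from Option 27 at 120 to finish.
Option 12, Option G: unused.
Cost = 13×30 + 4×120 = 870.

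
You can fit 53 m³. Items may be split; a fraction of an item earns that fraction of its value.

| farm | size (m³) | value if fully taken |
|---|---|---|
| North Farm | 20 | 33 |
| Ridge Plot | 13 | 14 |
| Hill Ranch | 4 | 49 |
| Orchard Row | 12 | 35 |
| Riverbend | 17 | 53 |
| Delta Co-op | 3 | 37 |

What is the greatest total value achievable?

202.05

Sort by value density: Delta Co-op 37/3≈12.3, Hill Ranch 49/4≈12.2, Riverbend 53/17≈3.12, Orchard Row 35/12≈2.92, North Farm 33/20≈1.65, Ridge Plot 14/13≈1.08.
All 3 m³ of Delta Co-op fit (value 37) ; 50 remain.
Hill Ranch: take in full, 4 m³ for value 49 ; 46 left.
Riverbend: take in full, 17 m³ for value 53 ; 29 left.
Take all of Orchard Row (12 m³, value 35) ; 17 m³ left.
Only 17 m³ remain; take 17/20 of North Farm for value 33×17/20 = 28.05.
Total value = 202.05.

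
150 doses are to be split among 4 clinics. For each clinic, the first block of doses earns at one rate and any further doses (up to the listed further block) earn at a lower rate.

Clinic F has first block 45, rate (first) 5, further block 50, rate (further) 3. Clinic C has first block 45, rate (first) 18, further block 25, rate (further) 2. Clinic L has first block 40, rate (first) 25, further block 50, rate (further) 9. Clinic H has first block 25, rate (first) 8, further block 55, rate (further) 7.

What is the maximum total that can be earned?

2380

Treat each block as its own option and order by rate: Clinic L/first 25 > Clinic C/first 18 > Clinic L/second 9 > Clinic H/first 8 > Clinic H/second 7 > Clinic F/first 5 > Clinic F/second 3 > Clinic C/second 2.
Fill Clinic L first block (40 at 25) — 110 left.
Fill Clinic C first block (45 at 18) — 65 left.
Clinic L second at 9: fill all 50 — 15 left.
Clinic H/first: +15 of 25 at 8; pool empty.
Total = 25×40 + 18×45 + 9×50 + 8×15 = 2380.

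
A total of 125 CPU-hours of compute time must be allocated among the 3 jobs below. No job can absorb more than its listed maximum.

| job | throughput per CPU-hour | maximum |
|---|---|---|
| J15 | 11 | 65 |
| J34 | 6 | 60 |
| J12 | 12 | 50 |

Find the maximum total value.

Order the jobs by throughput per CPU-hour: J12 12 > J15 11 > J34 6.
J12: +50 to 50 (cap) → 75 left.
J15: +65 to 65 (cap) → 10 left.
J34 has room for 60 but only 10 remain, so it gets 10.
Total = 11×65 + 6×10 + 12×50 = 1375.

1375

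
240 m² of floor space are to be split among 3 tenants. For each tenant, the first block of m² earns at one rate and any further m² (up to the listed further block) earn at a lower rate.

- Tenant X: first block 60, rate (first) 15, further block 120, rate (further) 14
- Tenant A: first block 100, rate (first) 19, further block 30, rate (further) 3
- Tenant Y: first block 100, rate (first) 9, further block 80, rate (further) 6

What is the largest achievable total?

3920

Rank every tier by rate: Tenant A/tier1 19 > Tenant X/tier1 15 > Tenant X/tier2 14 > Tenant Y/tier1 9 > Tenant Y/tier2 6 > Tenant A/tier2 3.
Tenant A tier1 at 19: fill all 100 — 140 left.
Tenant X/tier1 (15): +60 — 80 left.
Tenant X tier2 at 14: only 80 left, fill 80.
Total = 19×100 + 15×60 + 14×80 = 3920.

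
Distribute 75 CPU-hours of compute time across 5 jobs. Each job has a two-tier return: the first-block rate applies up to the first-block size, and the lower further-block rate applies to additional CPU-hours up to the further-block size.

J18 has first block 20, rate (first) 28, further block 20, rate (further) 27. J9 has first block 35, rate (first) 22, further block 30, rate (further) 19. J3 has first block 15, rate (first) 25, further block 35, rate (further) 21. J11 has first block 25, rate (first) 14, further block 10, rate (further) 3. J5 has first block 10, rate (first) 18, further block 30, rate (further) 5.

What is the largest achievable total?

Rank every tier by rate: J18/T1 28 > J18/T2 27 > J3/T1 25 > J9/T1 22 > J3/T2 21 > J9/T2 19 > J5/T1 18 > J11/T1 14 > J5/T2 5 > J11/T2 3.
Fill J18 T1 block (20 at 28) — 55 left.
Fill J18 T2 block (20 at 27) — 35 left.
J3 T1 at 25: fill all 15 — 20 left.
J9/T1: +20 of 35 at 22; pool empty.
Total = 28×20 + 27×20 + 25×15 + 22×20 = 1915.

1915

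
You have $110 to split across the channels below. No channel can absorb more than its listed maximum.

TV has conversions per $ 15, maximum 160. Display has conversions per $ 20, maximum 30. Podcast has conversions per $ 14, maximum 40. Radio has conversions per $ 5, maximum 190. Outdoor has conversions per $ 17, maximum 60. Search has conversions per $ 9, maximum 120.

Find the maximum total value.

Order the channels by conversions per $: Display 20 > Outdoor 17 > TV 15 > Podcast 14 > Search 9 > Radio 5.
Display: +30 to 30 (cap) — 80 left.
Outdoor takes 60 to reach its cap of 60 — 20 left.
TV: +20 (room for 160) → 20. Pool exhausted.
Total = 15×20 + 20×30 + 17×60 = 1920.

1920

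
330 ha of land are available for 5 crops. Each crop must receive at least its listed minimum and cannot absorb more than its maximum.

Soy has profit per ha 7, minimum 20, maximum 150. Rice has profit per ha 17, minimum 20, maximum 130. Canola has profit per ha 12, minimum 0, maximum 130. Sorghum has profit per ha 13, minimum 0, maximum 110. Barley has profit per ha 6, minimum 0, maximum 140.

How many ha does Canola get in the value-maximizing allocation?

Meeting every minimum uses 20+20+0+0+0 = 40 ha, leaving 290.
Highest profit per ha first: Rice 17 > Sorghum 13 > Canola 12 > Soy 7 > Barley 6.
Give Rice 110 more to hit its cap of 130 ; 180 left.
Sorghum: +110 to 110 (cap) ; 70 left.
Canola: +70 (room for 130) → 70. Pool exhausted.

70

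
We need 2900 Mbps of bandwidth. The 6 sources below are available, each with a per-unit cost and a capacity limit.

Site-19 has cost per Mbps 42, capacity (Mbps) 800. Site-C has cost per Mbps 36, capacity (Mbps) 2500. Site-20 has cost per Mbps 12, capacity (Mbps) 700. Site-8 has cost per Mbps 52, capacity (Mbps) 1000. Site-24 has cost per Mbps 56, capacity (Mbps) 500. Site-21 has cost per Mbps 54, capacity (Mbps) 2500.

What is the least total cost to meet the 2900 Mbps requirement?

Cheapest first:
Site-20 (12): use full 700 → 2200 Mbps to go.
Site-C (36): take the remaining 2200 → done.
Site-19, Site-8, Site-21, Site-24: unused.
Cost = 700×12 + 2200×36 = 87600.

87600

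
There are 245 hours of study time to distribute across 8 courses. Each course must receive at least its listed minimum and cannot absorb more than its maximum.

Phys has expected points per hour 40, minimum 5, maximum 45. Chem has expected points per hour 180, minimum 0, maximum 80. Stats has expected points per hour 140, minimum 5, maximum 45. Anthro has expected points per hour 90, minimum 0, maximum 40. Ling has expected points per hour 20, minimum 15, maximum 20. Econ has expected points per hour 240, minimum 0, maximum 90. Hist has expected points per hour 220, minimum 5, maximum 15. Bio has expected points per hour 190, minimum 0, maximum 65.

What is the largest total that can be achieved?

47450

Meeting every minimum uses 5+0+5+0+15+0+5+0 = 30 hours, leaving 215.
Order the courses by expected points per hour: Econ 240 > Hist 220 > Bio 190 > Chem 180 > Stats 140 > Anthro 90 > Phys 40 > Ling 20.
Econ: +90 to 90 (cap) ; 125 left.
Hist takes 10 more to reach its cap of 15 ; 115 left.
Bio takes 65 more to reach its cap of 65 ; 50 left.
Chem: +50 (room for 80) → 50. Pool exhausted.
Total = 40×5 + 180×50 + 140×5 + 20×15 + 240×90 + 220×15 + 190×65 = 47450.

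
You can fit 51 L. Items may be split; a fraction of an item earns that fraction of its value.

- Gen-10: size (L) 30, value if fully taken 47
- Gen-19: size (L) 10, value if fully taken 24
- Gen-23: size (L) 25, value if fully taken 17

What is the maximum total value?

Rank by value-to-size ratio: Gen-19 24/10≈2.4, Gen-10 47/30≈1.57, Gen-23 17/25≈0.68.
All 10 L of Gen-19 fit (value 24) → 41 remain.
All 30 L of Gen-10 fit (value 47) → 11 remain.
Only 11 L remain; take 11/25 of Gen-23 for value 17×11/25 = 7.48.
Total value = 78.48.

78.48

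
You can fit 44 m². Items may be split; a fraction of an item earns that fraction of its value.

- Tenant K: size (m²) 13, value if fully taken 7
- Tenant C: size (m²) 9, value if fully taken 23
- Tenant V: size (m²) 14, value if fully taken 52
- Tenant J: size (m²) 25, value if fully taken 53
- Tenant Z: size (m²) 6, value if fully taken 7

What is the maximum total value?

119.52

Best value per unit of size first: Tenant V 52/14≈3.71, Tenant C 23/9≈2.56, Tenant J 53/25≈2.12, Tenant Z 7/6≈1.17, Tenant K 7/13≈0.538.
Tenant V: take in full, 14 m² for value 52 — 30 left.
Tenant C: take in full, 9 m² for value 23 — 21 left.
Fill the last 21 m² with part of Tenant J: 21/25 of it earns 44.52.
Total value = 119.52.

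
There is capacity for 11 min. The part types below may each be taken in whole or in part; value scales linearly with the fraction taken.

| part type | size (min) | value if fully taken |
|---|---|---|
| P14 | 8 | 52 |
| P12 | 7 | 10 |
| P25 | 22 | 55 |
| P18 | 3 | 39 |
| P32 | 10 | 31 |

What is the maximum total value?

Sort by value density: P18 39/3≈13, P14 52/8≈6.5, P32 31/10≈3.1, P25 55/22≈2.5, P12 10/7≈1.43.
All 3 min of P18 fit (value 39) — 8 remain.
All 8 min of P14 fit (value 52) — 0 remain.
Total value = 91.

91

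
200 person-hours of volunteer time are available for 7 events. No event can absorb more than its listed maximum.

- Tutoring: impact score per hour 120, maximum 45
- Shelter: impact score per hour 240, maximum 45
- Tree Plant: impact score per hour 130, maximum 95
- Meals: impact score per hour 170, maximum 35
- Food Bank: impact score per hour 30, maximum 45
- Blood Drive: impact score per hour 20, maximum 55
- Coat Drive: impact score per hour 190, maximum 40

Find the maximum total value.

34750

Rank by impact score per hour: Shelter 240 > Coat Drive 190 > Meals 170 > Tree Plant 130 > Tutoring 120 > Food Bank 30 > Blood Drive 20.
Shelter: +45 to 45 (cap) ; 155 left.
Coat Drive takes 40 to reach its cap of 40 ; 115 left.
Meals takes 35 to reach its cap of 35 ; 80 left.
Only 80 left; Tree Plant takes them to reach 80.
Total = 240×45 + 130×80 + 170×35 + 190×40 = 34750.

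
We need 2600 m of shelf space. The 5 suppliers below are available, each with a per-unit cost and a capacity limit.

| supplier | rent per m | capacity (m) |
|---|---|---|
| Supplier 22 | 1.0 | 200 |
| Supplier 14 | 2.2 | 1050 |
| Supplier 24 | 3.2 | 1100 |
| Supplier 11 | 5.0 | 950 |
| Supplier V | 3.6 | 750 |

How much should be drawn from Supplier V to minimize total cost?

250

Cheapest first:
Supplier 22 (1.0): use full 200 → 2400 m to go.
Supplier 14 (2.2): use full 1050 → 1350 m to go.
Supplier 24 at 3.2: take all 1100 m → 250 still needed.
Take 250 from Supplier V at 3.6 to finish.
Supplier 11: unused.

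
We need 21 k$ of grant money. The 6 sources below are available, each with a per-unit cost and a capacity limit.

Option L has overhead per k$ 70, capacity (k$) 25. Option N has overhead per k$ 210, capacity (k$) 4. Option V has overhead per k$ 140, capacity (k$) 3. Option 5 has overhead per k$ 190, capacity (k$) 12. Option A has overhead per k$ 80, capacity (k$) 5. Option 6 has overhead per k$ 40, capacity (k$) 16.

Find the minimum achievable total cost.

990

Fill from the cheapest source first.
Option 6 at 40: take all 16 k$ → 5 still needed.
Take 5 from Option L at 70 to finish.
Option A, Option V, Option 5, Option N: unused.
Cost = 16×40 + 5×70 = 990.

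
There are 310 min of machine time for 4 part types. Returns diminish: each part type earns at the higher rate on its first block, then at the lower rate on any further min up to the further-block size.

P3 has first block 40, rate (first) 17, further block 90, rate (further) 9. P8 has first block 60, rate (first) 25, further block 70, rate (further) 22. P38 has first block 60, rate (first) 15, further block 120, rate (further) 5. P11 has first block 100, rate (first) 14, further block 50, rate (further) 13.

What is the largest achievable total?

5740

Rank every tier by rate: P8/tier1 25 > P8/tier2 22 > P3/tier1 17 > P38/tier1 15 > P11/tier1 14 > P11/tier2 13 > P3/tier2 9 > P38/tier2 5.
P8/tier1 (25): +60 → 250 left.
P8/tier2 (22): +70 → 180 left.
P3 tier1 at 17: fill all 40 → 140 left.
P38/tier1 (15): +60 → 80 left.
P11 tier1 at 14: only 80 left, fill 80.
Total = 25×60 + 22×70 + 17×40 + 15×60 + 14×80 = 5740.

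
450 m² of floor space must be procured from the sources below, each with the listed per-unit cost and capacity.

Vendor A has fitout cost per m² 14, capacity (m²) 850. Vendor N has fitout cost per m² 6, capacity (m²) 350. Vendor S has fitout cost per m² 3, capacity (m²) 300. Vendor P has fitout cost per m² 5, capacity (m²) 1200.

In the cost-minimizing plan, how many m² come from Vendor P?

150

Use sources in increasing cost order.
Vendor S at 3: take all 300 m² ; 150 still needed.
Take 150 from Vendor P at 5 to finish.
Vendor N, Vendor A: unused.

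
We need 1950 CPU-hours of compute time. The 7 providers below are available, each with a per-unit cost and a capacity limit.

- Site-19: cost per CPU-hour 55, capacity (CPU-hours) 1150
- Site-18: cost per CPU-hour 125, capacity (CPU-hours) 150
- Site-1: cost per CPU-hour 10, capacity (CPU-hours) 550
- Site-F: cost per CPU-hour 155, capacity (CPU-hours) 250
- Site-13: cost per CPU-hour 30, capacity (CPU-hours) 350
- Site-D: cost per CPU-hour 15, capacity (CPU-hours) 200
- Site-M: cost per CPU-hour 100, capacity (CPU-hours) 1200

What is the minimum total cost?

Use providers in increasing cost order.
Site-1 at 10: take all 550 CPU-hours → 1400 still needed.
Site-D (15): use full 200 → 1200 CPU-hours to go.
Take 350 from Site-13 at 30 → need 850 more.
Take 850 from Site-19 at 55 to finish.
Site-M, Site-18, Site-F: unused.
Cost = 550×10 + 200×15 + 350×30 + 850×55 = 65750.

65750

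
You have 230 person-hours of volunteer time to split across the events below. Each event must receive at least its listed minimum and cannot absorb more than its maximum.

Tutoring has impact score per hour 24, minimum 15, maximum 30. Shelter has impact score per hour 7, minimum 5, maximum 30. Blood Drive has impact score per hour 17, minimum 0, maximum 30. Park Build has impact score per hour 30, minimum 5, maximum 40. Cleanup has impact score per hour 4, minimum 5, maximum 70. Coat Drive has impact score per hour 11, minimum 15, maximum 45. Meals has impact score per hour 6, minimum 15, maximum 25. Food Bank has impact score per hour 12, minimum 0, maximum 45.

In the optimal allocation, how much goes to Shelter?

20

Meeting every minimum uses 15+5+0+5+5+15+15+0 = 60 person-hours, leaving 170.
Rank by impact score per hour: Park Build 30 > Tutoring 24 > Blood Drive 17 > Food Bank 12 > Coat Drive 11 > Shelter 7 > Meals 6 > Cleanup 4.
Park Build: +35 to 40 (cap) → 135 left.
Tutoring takes 15 more to reach its cap of 30 → 120 left.
Blood Drive takes 30 more to reach its cap of 30 → 90 left.
Food Bank takes 45 more to reach its cap of 45 → 45 left.
Give Coat Drive 30 more to hit its cap of 45 → 15 left.
Only 15 left; Shelter takes them to reach 20.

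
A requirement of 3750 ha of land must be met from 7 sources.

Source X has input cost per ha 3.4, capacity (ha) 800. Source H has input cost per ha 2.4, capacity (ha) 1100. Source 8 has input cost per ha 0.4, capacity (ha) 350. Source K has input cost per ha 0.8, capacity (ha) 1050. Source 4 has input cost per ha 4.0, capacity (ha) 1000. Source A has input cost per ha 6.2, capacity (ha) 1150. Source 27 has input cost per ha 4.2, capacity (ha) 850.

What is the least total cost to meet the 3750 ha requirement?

Fill from the cheapest source first.
Source 8 at 0.4: take all 350 ha → 3400 still needed.
Source K (0.8): use full 1050 → 2350 ha to go.
Source H at 2.4: take all 1100 ha → 1250 still needed.
Source X (3.4): use full 800 → 450 ha to go.
Source 4 at 4.0: take 450 of its 1000 → requirement met.
Source 27, Source A: unused.
Cost = 350×0.4 + 1050×0.8 + 1100×2.4 + 800×3.4 + 450×4.0 = 8140.

8140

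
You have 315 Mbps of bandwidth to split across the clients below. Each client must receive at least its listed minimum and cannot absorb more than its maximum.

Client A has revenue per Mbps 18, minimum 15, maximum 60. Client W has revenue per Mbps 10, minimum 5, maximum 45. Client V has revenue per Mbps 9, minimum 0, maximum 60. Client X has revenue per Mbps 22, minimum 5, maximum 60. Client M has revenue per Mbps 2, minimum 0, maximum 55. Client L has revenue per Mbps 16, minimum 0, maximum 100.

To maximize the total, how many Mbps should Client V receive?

Meeting every minimum uses 15+5+0+5+0+0 = 25 Mbps, leaving 290.
Order the clients by revenue per Mbps: Client X 22 > Client A 18 > Client L 16 > Client W 10 > Client V 9 > Client M 2.
Give Client X 55 more to hit its cap of 60 ; 235 left.
Client A: +45 to 60 (cap) ; 190 left.
Give Client L 100 more to hit its cap of 100 ; 90 left.
Client W takes 40 more to reach its cap of 45 ; 50 left.
Client V has room for 60 more but only 50 remain, so it gets 50.

50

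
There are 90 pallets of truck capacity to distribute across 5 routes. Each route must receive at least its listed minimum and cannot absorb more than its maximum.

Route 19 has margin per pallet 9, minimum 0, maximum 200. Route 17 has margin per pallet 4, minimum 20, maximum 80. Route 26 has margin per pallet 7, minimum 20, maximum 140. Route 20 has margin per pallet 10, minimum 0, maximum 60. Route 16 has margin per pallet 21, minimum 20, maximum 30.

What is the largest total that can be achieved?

Meeting every minimum uses 0+20+20+0+20 = 60 pallets, leaving 30.
Order the routes by margin per pallet: Route 16 21 > Route 20 10 > Route 19 9 > Route 26 7 > Route 17 4.
Route 16: +10 to 30 (cap) — 20 left.
Route 20: +20 (room for 60) → 20. Pool exhausted.
Total = 4×20 + 7×20 + 10×20 + 21×30 = 1050.

1050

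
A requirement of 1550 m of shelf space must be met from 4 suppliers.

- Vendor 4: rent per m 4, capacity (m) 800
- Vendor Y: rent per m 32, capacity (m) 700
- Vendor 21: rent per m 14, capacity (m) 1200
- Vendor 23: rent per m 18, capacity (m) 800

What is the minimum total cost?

13700

Use suppliers in increasing cost order.
Take 800 from Vendor 4 at 4 ; need 750 more.
Vendor 21 at 14: take 750 of its 1200 ; requirement met.
Vendor 23, Vendor Y: unused.
Cost = 800×4 + 750×14 = 13700.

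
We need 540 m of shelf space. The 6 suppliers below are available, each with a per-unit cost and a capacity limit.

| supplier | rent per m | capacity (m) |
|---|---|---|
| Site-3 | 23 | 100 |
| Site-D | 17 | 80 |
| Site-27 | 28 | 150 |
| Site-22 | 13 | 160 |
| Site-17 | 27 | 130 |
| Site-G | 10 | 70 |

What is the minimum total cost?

9950

Use suppliers in increasing cost order.
Take 70 from Site-G at 10 — need 470 more.
Take 160 from Site-22 at 13 — need 310 more.
Site-D (17): use full 80 — 230 m to go.
Site-3 at 23: take all 100 m — 130 still needed.
Site-17 at 27: take all 130 m — 0 still needed.
Site-27: unused.
Cost = 70×10 + 160×13 + 80×17 + 100×23 + 130×27 = 9950.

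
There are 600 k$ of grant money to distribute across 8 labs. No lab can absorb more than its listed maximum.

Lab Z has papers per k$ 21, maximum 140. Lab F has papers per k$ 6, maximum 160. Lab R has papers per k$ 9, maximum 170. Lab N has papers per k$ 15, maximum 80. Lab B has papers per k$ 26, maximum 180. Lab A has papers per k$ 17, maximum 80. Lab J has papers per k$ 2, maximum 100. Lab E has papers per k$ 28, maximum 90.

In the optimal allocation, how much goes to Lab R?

30

Rank by papers per k$: Lab E 28 > Lab B 26 > Lab Z 21 > Lab A 17 > Lab N 15 > Lab R 9 > Lab F 6 > Lab J 2.
Lab E takes 90 to reach its cap of 90 — 510 left.
Give Lab B 180 to hit its cap of 180 — 330 left.
Lab Z takes 140 to reach its cap of 140 — 190 left.
Lab A takes 80 to reach its cap of 80 — 110 left.
Lab N takes 80 to reach its cap of 80 — 30 left.
Only 30 left; Lab R takes them to reach 30.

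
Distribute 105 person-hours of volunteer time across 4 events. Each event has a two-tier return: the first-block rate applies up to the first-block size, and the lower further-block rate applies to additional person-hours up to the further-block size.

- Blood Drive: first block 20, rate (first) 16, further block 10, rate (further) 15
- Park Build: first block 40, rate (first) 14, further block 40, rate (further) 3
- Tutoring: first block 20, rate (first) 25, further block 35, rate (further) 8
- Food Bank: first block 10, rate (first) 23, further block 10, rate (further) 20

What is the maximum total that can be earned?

Order all 8 blocks by rate: Tutoring/tier1 25 > Food Bank/tier1 23 > Food Bank/tier2 20 > Blood Drive/tier1 16 > Blood Drive/tier2 15 > Park Build/tier1 14 > Tutoring/tier2 8 > Park Build/tier2 3.
Tutoring/tier1 (25): +20 — 85 left.
Food Bank tier1 at 23: fill all 10 — 75 left.
Food Bank tier2 at 20: fill all 10 — 65 left.
Blood Drive/tier1 (16): +20 — 45 left.
Blood Drive tier2 at 15: fill all 10 — 35 left.
Park Build tier1 at 14: only 35 left, fill 35.
Total = 25×20 + 23×10 + 20×10 + 16×20 + 15×10 + 14×35 = 1890.

1890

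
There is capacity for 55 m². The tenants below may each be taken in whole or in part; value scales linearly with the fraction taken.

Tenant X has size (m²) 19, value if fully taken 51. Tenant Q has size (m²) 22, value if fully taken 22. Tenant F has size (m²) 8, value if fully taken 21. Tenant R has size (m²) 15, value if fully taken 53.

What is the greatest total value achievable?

Sort by value density: Tenant R 53/15≈3.53, Tenant X 51/19≈2.68, Tenant F 21/8≈2.62, Tenant Q 22/22≈1.
Take all of Tenant R (15 m², value 53) — 40 m² left.
Take all of Tenant X (19 m², value 51) — 21 m² left.
Take all of Tenant F (8 m², value 21) — 13 m² left.
13 m² left: a 13/22 share of Tenant Q gives 22×13/22 = 13.
Total value = 138.

138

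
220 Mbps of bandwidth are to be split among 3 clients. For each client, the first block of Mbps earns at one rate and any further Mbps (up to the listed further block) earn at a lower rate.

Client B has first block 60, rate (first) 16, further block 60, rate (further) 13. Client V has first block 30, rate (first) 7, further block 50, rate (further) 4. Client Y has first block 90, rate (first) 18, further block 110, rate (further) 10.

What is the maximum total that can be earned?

3460

Rank every tier by rate: Client Y/T1 18 > Client B/T1 16 > Client B/T2 13 > Client Y/T2 10 > Client V/T1 7 > Client V/T2 4.
Fill Client Y T1 block (90 at 18) → 130 left.
Client B T1 at 16: fill all 60 → 70 left.
Client B/T2 (13): +60 → 10 left.
Client Y T2 at 10: only 10 left, fill 10.
Total = 18×90 + 16×60 + 13×60 + 10×10 = 3460.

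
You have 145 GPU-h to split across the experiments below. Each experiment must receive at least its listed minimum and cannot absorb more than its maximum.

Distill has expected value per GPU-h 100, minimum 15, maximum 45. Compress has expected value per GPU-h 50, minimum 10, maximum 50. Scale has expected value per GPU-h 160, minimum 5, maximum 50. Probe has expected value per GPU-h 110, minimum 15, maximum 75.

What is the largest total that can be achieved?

Meeting every minimum uses 15+10+5+15 = 45 GPU-h, leaving 100.
Order the experiments by expected value per GPU-h: Scale 160 > Probe 110 > Distill 100 > Compress 50.
Give Scale 45 more to hit its cap of 50 — 55 left.
Only 55 left; Probe takes them to reach 70.
Total = 100×15 + 50×10 + 160×50 + 110×70 = 17700.

17700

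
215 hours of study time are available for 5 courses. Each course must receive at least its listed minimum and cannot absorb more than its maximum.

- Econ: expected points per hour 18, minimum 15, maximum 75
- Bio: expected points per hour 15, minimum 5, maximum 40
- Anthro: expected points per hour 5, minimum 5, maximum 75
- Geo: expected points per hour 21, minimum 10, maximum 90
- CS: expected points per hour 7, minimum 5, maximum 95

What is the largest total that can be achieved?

3900

Meeting every minimum uses 15+5+5+10+5 = 40 hours, leaving 175.
Rank by expected points per hour: Geo 21 > Econ 18 > Bio 15 > CS 7 > Anthro 5.
Geo: +80 to 90 (cap) ; 95 left.
Econ takes 60 more to reach its cap of 75 ; 35 left.
Bio: +35 to 40 (cap) ; 0 left.
Total = 18×75 + 15×40 + 5×5 + 21×90 + 7×5 = 3900.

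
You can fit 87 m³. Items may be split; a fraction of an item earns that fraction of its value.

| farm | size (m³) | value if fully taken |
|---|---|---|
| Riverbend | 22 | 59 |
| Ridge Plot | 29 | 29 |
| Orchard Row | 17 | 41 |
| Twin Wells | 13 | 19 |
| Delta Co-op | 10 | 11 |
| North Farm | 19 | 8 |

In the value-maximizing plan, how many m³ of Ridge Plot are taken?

25

Sort by value density: Riverbend 59/22≈2.68, Orchard Row 41/17≈2.41, Twin Wells 19/13≈1.46, Delta Co-op 11/10≈1.1, Ridge Plot 29/29≈1, North Farm 8/19≈0.421.
Riverbend: take in full, 22 m³ for value 59 ; 65 left.
All 17 m³ of Orchard Row fit (value 41) ; 48 remain.
All 13 m³ of Twin Wells fit (value 19) ; 35 remain.
Take all of Delta Co-op (10 m³, value 11) ; 25 m³ left.
25 m³ left: a 25/29 share of Ridge Plot gives 29×25/29 = 25.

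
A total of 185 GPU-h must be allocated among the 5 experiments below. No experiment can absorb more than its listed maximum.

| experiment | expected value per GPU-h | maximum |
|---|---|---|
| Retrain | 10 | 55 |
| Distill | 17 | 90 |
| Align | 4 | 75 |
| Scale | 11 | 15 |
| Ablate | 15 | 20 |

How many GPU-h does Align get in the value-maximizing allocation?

5

Rank by expected value per GPU-h: Distill 17 > Ablate 15 > Scale 11 > Retrain 10 > Align 4.
Distill takes 90 to reach its cap of 90 ; 95 left.
Ablate: +20 to 20 (cap) ; 75 left.
Scale: +15 to 15 (cap) ; 60 left.
Give Retrain 55 to hit its cap of 55 ; 5 left.
Align: +5 (room for 75) → 5. Pool exhausted.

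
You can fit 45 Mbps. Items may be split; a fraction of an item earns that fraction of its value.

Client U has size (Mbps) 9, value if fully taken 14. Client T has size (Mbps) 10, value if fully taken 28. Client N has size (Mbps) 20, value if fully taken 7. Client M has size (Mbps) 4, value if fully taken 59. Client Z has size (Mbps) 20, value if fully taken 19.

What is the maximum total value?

Best value per unit of size first: Client M 59/4≈14.8, Client T 28/10≈2.8, Client U 14/9≈1.56, Client Z 19/20≈0.95, Client N 7/20≈0.35.
Take all of Client M (4 Mbps, value 59) ; 41 Mbps left.
All 10 Mbps of Client T fit (value 28) ; 31 remain.
Client U: take in full, 9 Mbps for value 14 ; 22 left.
Take all of Client Z (20 Mbps, value 19) ; 2 Mbps left.
Only 2 Mbps remain; take 2/20 of Client N for value 7×2/20 = 0.7.
Total value = 120.7.

120.7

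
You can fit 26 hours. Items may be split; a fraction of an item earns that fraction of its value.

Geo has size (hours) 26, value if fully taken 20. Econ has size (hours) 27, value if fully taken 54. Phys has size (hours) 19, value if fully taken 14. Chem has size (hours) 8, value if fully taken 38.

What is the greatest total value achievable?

74

Rank by value-to-size ratio: Chem 38/8≈4.75, Econ 54/27≈2, Geo 20/26≈0.769, Phys 14/19≈0.737.
Chem: take in full, 8 hours for value 38 ; 18 left.
Fill the last 18 hours with part of Econ: 18/27 of it earns 36.
Total value = 74.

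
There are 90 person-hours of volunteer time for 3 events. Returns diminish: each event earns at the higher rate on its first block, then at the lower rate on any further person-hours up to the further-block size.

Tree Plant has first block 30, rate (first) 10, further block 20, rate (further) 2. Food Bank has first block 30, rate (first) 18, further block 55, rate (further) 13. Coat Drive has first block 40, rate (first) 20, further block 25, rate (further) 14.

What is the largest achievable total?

1620

Order all 6 blocks by rate: Coat Drive/first 20 > Food Bank/first 18 > Coat Drive/second 14 > Food Bank/second 13 > Tree Plant/first 10 > Tree Plant/second 2.
Coat Drive first at 20: fill all 40 → 50 left.
Fill Food Bank first block (30 at 18) → 20 left.
Coat Drive second at 14: only 20 left, fill 20.
Total = 20×40 + 18×30 + 14×20 = 1620.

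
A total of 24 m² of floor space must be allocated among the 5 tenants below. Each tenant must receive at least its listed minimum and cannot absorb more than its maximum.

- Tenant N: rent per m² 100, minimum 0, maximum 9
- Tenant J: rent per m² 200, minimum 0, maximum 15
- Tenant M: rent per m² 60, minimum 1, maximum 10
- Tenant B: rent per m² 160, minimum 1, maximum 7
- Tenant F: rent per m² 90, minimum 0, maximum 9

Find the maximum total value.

Meeting every minimum uses 0+0+1+1+0 = 2 m², leaving 22.
Rank by rent per m²: Tenant J 200 > Tenant B 160 > Tenant N 100 > Tenant F 90 > Tenant M 60.
Tenant J: +15 to 15 (cap) — 7 left.
Give Tenant B 6 more to hit its cap of 7 — 1 left.
Tenant N: +1 (room for 9) → 1. Pool exhausted.
Total = 100×1 + 200×15 + 60×1 + 160×7 = 4280.

4280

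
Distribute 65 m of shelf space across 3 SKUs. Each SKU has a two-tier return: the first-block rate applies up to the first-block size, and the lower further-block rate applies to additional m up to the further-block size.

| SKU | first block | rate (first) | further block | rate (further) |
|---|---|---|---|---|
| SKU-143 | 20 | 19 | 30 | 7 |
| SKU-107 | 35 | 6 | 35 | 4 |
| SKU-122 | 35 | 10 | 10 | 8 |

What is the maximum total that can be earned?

Treat each block as its own option and order by rate: SKU-143/first 19 > SKU-122/first 10 > SKU-122/second 8 > SKU-143/second 7 > SKU-107/first 6 > SKU-107/second 4.
SKU-143/first (19): +20 → 45 left.
Fill SKU-122 first block (35 at 10) → 10 left.
SKU-122/second (8): +10 → 0 left.
Total = 19×20 + 10×35 + 8×10 = 810.

810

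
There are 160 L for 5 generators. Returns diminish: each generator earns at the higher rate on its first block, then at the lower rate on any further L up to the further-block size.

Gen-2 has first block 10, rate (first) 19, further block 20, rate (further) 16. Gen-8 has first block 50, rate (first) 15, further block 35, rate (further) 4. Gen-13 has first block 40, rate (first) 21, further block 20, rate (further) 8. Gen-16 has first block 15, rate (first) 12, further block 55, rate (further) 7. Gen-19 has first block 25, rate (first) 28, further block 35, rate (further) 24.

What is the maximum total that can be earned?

3340

Rank every tier by rate: Gen-19/T1 28 > Gen-19/T2 24 > Gen-13/T1 21 > Gen-2/T1 19 > Gen-2/T2 16 > Gen-8/T1 15 > Gen-16/T1 12 > Gen-13/T2 8 > Gen-16/T2 7 > Gen-8/T2 4.
Fill Gen-19 T1 block (25 at 28) ; 135 left.
Gen-19 T2 at 24: fill all 35 ; 100 left.
Gen-13 T1 at 21: fill all 40 ; 60 left.
Fill Gen-2 T1 block (10 at 19) ; 50 left.
Gen-2 T2 at 16: fill all 20 ; 30 left.
30 remain; put them into Gen-8 T1 at 15.
Total = 28×25 + 24×35 + 21×40 + 19×10 + 16×20 + 15×30 = 3340.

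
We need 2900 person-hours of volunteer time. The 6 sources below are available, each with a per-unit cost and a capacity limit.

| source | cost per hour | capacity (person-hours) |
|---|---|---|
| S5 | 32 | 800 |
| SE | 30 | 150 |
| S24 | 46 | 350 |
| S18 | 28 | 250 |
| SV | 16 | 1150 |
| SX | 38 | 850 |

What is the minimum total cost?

Cheapest first:
SV at 16: take all 1150 person-hours → 1750 still needed.
Take 250 from S18 at 28 → need 1500 more.
SE at 30: take all 150 person-hours → 1350 still needed.
Take 800 from S5 at 32 → need 550 more.
SX at 38: take 550 of its 850 → requirement met.
S24: unused.
Cost = 1150×16 + 250×28 + 150×30 + 800×32 + 550×38 = 76400.

76400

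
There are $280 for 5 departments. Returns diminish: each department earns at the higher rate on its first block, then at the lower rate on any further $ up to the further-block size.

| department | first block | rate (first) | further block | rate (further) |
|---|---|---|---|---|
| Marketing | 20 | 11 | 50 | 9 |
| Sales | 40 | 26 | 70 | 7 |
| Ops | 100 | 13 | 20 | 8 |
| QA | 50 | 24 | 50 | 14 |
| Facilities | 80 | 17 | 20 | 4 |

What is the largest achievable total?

Order all 10 blocks by rate: Sales/tier1 26 > QA/tier1 24 > Facilities/tier1 17 > QA/tier2 14 > Ops/tier1 13 > Marketing/tier1 11 > Marketing/tier2 9 > Ops/tier2 8 > Sales/tier2 7 > Facilities/tier2 4.
Sales tier1 at 26: fill all 40 — 240 left.
Fill QA tier1 block (50 at 24) — 190 left.
Facilities tier1 at 17: fill all 80 — 110 left.
Fill QA tier2 block (50 at 14) — 60 left.
Ops tier1 at 13: only 60 left, fill 60.
Total = 26×40 + 24×50 + 17×80 + 14×50 + 13×60 = 5080.

5080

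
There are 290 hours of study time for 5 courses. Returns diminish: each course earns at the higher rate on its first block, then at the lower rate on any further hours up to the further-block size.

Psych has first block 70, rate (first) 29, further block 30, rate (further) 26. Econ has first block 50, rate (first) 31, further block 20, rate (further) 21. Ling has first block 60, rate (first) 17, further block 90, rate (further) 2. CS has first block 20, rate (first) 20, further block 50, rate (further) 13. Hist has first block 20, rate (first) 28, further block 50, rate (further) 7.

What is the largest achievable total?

7020

Order all 10 blocks by rate: Econ/first 31 > Psych/first 29 > Hist/first 28 > Psych/second 26 > Econ/second 21 > CS/first 20 > Ling/first 17 > CS/second 13 > Hist/second 7 > Ling/second 2.
Econ/first (31): +50 → 240 left.
Psych first at 29: fill all 70 → 170 left.
Hist first at 28: fill all 20 → 150 left.
Psych second at 26: fill all 30 → 120 left.
Fill Econ second block (20 at 21) → 100 left.
Fill CS first block (20 at 20) → 80 left.
Ling/first (17): +60 → 20 left.
20 remain; put them into CS second at 13.
Total = 31×50 + 29×70 + 28×20 + 26×30 + 21×20 + 20×20 + 17×60 + 13×20 = 7020.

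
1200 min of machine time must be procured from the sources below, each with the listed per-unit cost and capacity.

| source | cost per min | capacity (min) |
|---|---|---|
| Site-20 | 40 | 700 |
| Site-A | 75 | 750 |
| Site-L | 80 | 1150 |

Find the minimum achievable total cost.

Use sources in increasing cost order.
Take 700 from Site-20 at 40 → need 500 more.
Site-A at 75: take 500 of its 750 → requirement met.
Site-L: unused.
Cost = 700×40 + 500×75 = 65500.

65500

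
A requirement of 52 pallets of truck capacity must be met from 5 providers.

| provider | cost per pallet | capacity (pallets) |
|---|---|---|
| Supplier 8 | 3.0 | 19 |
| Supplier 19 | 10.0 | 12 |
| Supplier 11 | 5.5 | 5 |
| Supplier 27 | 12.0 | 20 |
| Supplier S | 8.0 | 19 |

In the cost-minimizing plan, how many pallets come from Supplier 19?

Use providers in increasing cost order.
Supplier 8 at 3.0: take all 19 pallets → 33 still needed.
Take 5 from Supplier 11 at 5.5 → need 28 more.
Take 19 from Supplier S at 8.0 → need 9 more.
Take 9 from Supplier 19 at 10.0 to finish.
Supplier 27: unused.

9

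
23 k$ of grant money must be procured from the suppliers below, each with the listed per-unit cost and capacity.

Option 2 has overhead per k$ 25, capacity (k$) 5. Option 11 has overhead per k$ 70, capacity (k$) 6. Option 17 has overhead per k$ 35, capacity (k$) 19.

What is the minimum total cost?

755

Cheapest first:
Option 2 (25): use full 5 — 18 k$ to go.
Option 17 at 35: take 18 of its 19 — requirement met.
Option 11: unused.
Cost = 5×25 + 18×35 = 755.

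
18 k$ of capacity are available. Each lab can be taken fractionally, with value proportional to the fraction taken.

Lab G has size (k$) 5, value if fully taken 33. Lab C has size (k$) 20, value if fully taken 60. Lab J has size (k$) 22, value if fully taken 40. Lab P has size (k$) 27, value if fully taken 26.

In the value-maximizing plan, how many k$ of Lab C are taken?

13

Best value per unit of size first: Lab G 33/5≈6.6, Lab C 60/20≈3, Lab J 40/22≈1.82, Lab P 26/27≈0.963.
All 5 k$ of Lab G fit (value 33) → 13 remain.
Fill the last 13 k$ with part of Lab C: 13/20 of it earns 39.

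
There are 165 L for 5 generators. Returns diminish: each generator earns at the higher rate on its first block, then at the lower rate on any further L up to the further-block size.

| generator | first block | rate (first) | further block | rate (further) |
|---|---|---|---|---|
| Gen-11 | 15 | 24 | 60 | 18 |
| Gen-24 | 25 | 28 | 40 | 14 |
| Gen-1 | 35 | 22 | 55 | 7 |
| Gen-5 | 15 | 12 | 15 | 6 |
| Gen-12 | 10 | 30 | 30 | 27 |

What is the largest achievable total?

3840

Treat each block as its own option and order by rate: Gen-12/first 30 > Gen-24/first 28 > Gen-12/second 27 > Gen-11/first 24 > Gen-1/first 22 > Gen-11/second 18 > Gen-24/second 14 > Gen-5/first 12 > Gen-1/second 7 > Gen-5/second 6.
Gen-12/first (30): +10 — 155 left.
Fill Gen-24 first block (25 at 28) — 130 left.
Fill Gen-12 second block (30 at 27) — 100 left.
Fill Gen-11 first block (15 at 24) — 85 left.
Fill Gen-1 first block (35 at 22) — 50 left.
Gen-11/second: +50 of 60 at 18; pool empty.
Total = 30×10 + 28×25 + 27×30 + 24×15 + 22×35 + 18×50 = 3840.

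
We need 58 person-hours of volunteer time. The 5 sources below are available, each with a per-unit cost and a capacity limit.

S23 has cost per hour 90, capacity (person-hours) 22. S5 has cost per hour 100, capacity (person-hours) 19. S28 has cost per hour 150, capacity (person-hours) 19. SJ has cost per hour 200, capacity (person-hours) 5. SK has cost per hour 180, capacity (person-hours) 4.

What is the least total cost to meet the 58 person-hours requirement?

Fill from the cheapest source first.
S23 at 90: take all 22 person-hours ; 36 still needed.
Take 19 from S5 at 100 ; need 17 more.
S28 at 150: take 17 of its 19 ; requirement met.
SK, SJ: unused.
Cost = 22×90 + 19×100 + 17×150 = 6430.

6430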